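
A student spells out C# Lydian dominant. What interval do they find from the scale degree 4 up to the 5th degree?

Spelling C# Lydian dominant: C# D# E# F## G# A# B.
The scale degree 4 is F## and the degree 5 is G#.
2 letter names make it a second; at 1 semitone (a half step narrower than major) the quality is minor.

m2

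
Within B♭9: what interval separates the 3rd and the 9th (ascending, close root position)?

B♭9: B♭ D F A♭ C.
3rd = D; 9th = C.
7 letter names make it a seventh; at 10 semitones (a half step narrower than major) the quality is minor.

minor 7th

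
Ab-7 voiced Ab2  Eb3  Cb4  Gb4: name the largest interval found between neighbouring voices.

m6

Adjacent intervals: Ab2→Eb3 = perfect fifth; Eb3→Cb4 = minor sixth; Cb4→Gb4 = perfect fifth.
The largest is Eb3 to Cb4, a minor sixth (8 semitones).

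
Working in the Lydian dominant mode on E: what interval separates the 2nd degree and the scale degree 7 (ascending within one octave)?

m6

The scale runs E F# G# A# B C# D.
The 2nd degree is F# and the scale degree 7 is D.
6 letter names make it a sixth; at 8 semitones (a half step narrower than major) the quality is minor.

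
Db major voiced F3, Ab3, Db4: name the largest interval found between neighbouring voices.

perfect 4th

Adjacent intervals: F3→Ab3 = minor third; Ab3→Db4 = perfect fourth.
The largest is Ab3 to Db4, a perfect fourth (5 semitones).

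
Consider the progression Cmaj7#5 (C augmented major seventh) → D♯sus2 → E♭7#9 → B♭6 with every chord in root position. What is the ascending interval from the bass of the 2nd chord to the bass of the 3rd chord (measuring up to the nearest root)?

d2

The roots are D♯ and E♭.
2 letter names make it a second; at 0 semitones (a whole step narrower than major) the quality is diminished.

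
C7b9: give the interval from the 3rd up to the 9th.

diminished seventh

The chord tones of C7b9 are C E G Bb Db.
3rd = E; 9th = Db.
E up to Db is 9 semitones, a whole step narrower than a major seventh, so the interval is diminished.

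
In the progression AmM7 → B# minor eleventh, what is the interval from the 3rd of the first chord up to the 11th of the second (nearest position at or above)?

augmented 3rd

The 3rd of AmM7 is C; the 11th of B# minor eleventh is E#.
3 letter names make it a third; at 5 semitones (a half step wider than major) the quality is augmented.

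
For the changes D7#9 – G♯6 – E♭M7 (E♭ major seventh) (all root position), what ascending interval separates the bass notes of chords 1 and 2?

The roots are D and G♯.
D up to G♯ is 6 semitones, a half step wider than a perfect fourth, so the interval is augmented.

augmented fourth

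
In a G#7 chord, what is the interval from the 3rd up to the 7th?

diminished fifth

G# dominant seventh: G#-B#-D#-F#.
So we need the interval from B# up to F#.
B# up to F# is 6 semitones, a half step narrower than a perfect fifth, so the interval is diminished.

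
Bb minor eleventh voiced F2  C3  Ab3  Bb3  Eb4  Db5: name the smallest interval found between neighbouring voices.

major second

Adjacent intervals: F2→C3 = perfect fifth; C3→Ab3 = minor sixth; Ab3→Bb3 = major second; Bb3→Eb4 = perfect fourth; Eb4→Db5 = minor seventh.
The smallest is Ab3 to Bb3, a major second (2 semitones).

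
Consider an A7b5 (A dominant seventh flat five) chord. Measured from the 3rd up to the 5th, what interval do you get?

diminished 3rd

Spelling the chord: A C♯ E♭ G.
That puts C♯ below E♭.
From C♯ to E♭: 2 semitones over a third = diminished.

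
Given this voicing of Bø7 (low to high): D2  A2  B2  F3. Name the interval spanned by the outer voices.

The outer voices are D2 and F3.
From D to F: 15 semitones over a tenth = minor.

minor tenth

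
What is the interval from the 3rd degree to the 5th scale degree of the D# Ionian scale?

The scale runs D# E# F## G# A# B# C##.
The 3rd degree is F## and the 5th degree is A#.
F## up to A# is 3 semitones, a half step narrower than a major third, so the interval is minor.

minor third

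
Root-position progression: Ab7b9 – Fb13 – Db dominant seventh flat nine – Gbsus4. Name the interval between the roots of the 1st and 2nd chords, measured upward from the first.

minor sixth

The roots are Ab and Fb.
From Ab to Fb: 8 semitones over a sixth = minor.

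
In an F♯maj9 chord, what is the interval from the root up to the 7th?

major seventh

Spelling the chord: F♯, A♯, C♯, E♯, G♯.
So we need the interval from F♯ up to E♯.
Counting 7 letters and 11 half steps from F♯ gives a major seventh.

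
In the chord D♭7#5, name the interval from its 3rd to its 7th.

D♭+7 (D♭ augmented seventh) is spelled D♭ F A C♭.
3rd = F; 7th = C♭.
5 letter names make it a fifth; at 6 semitones (a half step narrower than perfect) the quality is diminished.

diminished 5th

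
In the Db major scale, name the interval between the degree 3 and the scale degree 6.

P4

Spelling the Db major scale: Db Eb F Gb Ab Bb C.
That puts F below Bb.
F up to Bb spans 4 letter names and 5 semitones — a perfect fourth.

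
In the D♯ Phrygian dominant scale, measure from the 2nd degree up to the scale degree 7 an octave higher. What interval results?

major 13th

Spelling the D♯ Phrygian dominant scale: D♯ E F𝄪 G♯ A♯ B C♯.
So we need the interval from E up to C♯.
Counting 13 letters and 21 half steps from E gives a major thirteenth.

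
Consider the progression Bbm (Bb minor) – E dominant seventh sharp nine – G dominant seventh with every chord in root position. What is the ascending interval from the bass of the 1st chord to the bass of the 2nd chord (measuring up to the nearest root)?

The roots are Bb and E.
From Bb to E: 6 semitones over a fourth = augmented.

augmented 4th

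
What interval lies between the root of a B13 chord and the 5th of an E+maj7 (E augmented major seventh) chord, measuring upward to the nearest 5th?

B13 has B as its root, and E+maj7 (E augmented major seventh) has B# as its 5th.
B up to B# is 1 semitone, a half step wider than a perfect unison, so the interval is augmented.

augmented unison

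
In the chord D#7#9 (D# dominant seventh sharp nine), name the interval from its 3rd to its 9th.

major seventh

The chord tones of D#7#9 are D#–F##–A#–C#–E##.
3rd = F##; 9th = E##.
Counting 7 letters and 11 half steps from F## gives a major seventh.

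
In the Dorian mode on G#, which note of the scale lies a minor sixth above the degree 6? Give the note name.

C#

The scale is G# A# B C# D# E# F#.
The degree 6 is E#; a minor sixth above that is C# — scale degree 4.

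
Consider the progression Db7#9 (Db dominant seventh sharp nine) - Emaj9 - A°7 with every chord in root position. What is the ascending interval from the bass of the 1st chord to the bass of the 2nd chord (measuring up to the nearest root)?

The roots are Db and E.
From Db to E: 3 semitones over a second = augmented.

augmented second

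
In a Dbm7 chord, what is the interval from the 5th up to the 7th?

Spelling the chord: Db Fb Ab Cb.
That puts Ab below Cb.
Ab up to Cb is 3 semitones, a half step narrower than a major third, so the interval is minor.

minor 3rd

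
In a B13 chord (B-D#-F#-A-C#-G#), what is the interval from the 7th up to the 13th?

M7

So we need the interval from A up to G#.
A up to G# spans 7 letter names and 11 semitones — a major seventh.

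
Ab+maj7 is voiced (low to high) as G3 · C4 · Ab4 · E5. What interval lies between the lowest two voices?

perfect fourth

Those voices are G3 and C4.
Counting 4 letters and 5 half steps from G gives a perfect fourth.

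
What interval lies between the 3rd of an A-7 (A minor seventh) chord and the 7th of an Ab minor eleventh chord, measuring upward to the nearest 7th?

d5

A-7 (A minor seventh) has C as its 3rd, and Ab minor eleventh has Gb as its 7th.
C up to Gb is 6 semitones, a half step narrower than a perfect fifth, so the interval is diminished.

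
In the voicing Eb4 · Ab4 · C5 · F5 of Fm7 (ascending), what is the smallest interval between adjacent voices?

major 3rd

Adjacent intervals: Eb4→Ab4 = perfect fourth; Ab4→C5 = major third; C5→F5 = perfect fourth.
The smallest is Ab4 to C5, a major third (4 semitones).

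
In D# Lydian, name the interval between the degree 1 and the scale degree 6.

D# lydian: D# E# F## G## A# B# C##.
Degree 1 = D#; degree 6 = B#.
From D# to B# is 9 semitones, exactly the major sixth.

major 6th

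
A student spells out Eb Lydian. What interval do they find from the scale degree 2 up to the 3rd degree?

The scale runs Eb F G A Bb C D.
The scale degree 2 is F and the 3rd scale degree is G.
F up to G spans 2 letter names and 2 semitones — a major second.

major second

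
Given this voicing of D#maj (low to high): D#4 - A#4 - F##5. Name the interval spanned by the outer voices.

The outer voices are D#4 and F##5.
D# up to F## spans 10 letter names and 16 semitones — a major tenth.

major tenth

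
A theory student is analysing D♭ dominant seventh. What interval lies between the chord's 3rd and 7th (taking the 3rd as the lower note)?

diminished fifth

Spelling the chord: D♭-F-A♭-C♭.
The 3rd is F and the 7th is C♭.
F up to C♭ is 6 semitones, a half step narrower than a perfect fifth, so the interval is diminished.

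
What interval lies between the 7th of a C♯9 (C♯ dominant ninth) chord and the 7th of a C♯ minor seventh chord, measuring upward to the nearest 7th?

perfect unison

The 7th of C♯9 (C♯ dominant ninth) is B; the 7th of C♯ minor seventh is B.
B up to B spans 1 letter names and 0 semitones — a perfect unison.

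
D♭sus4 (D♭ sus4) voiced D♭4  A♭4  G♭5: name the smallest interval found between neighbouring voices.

Adjacent intervals: D♭4→A♭4 = perfect fifth; A♭4→G♭5 = minor seventh.
The smallest is D♭4 to A♭4, a perfect fifth (7 semitones).

perfect 5th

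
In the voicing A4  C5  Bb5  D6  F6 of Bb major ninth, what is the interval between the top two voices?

minor third

Those voices are D6 and F6.
From D to F: 3 semitones over a third = minor.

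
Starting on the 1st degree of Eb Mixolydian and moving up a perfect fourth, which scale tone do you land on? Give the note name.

The scale is Eb F G Ab Bb C Db.
The 1st degree is Eb; a perfect fourth above that is Ab — scale degree 4.

Ab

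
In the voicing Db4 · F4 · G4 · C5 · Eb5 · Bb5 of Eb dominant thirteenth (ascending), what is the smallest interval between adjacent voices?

Adjacent intervals: Db4→F4 = major third; F4→G4 = major second; G4→C5 = perfect fourth; C5→Eb5 = minor third; Eb5→Bb5 = perfect fifth.
The smallest is F4 to G4, a major second (2 semitones).

major 2nd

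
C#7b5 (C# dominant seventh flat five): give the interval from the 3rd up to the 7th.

diminished fifth

C#7b5 (C# dominant seventh flat five) is spelled C#–E#–G–B.
3rd = E#; 7th = B.
From E# to B: 6 semitones over a fifth = diminished.
This 3–7 tritone is the characteristic tension at the heart of the dominant sound.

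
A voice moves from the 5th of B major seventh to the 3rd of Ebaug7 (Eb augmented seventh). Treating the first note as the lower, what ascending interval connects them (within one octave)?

minor second

B major seventh has F# as its 5th, and Ebaug7 (Eb augmented seventh) has G as its 3rd.
2 letter names make it a second; at 1 semitone (a half step narrower than major) the quality is minor.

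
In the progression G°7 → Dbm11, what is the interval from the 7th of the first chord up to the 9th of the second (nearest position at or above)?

major seventh

G°7 has Fb as its 7th, and Dbm11 has Eb as its 9th.
Fb up to Eb spans 7 letter names and 11 semitones — a major seventh.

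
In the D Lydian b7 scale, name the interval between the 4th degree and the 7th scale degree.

diminished fourth

The scale runs D E F♯ G♯ A B C.
4th degree = G♯; degree 7 = C.
G♯ up to C is 4 semitones, a half step narrower than a perfect fourth, so the interval is diminished.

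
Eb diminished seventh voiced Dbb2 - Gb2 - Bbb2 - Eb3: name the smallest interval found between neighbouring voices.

minor third

Adjacent intervals: Dbb2→Gb2 = augmented fourth; Gb2→Bbb2 = minor third; Bbb2→Eb3 = augmented fourth.
The smallest is Gb2 to Bbb2, a minor third (3 semitones).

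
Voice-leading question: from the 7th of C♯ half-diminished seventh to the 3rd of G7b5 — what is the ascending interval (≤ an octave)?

C♯ half-diminished seventh has B as its 7th, and G7b5 has B as its 3rd.
Counting 1 letters and 0 half steps from B gives a perfect unison.

P1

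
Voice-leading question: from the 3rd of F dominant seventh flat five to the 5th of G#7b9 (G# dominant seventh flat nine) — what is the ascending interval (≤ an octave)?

F dominant seventh flat five has A as its 3rd, and G#7b9 (G# dominant seventh flat nine) has D# as its 5th.
From A to D#: 6 semitones over a fourth = augmented.

augmented fourth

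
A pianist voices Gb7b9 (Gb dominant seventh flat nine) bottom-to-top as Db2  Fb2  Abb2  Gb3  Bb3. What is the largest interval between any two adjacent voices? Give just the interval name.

major seventh

Adjacent intervals: Db2→Fb2 = minor third; Fb2→Abb2 = minor third; Abb2→Gb3 = major seventh; Gb3→Bb3 = major third.
The largest is Abb2 to Gb3, a major seventh (11 semitones).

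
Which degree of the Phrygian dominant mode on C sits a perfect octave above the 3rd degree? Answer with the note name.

E

The scale is C Db E F G Ab Bb.
The 3rd degree is E; a perfect octave above that is E — scale degree 3.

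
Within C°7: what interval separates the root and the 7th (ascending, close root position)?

C°7 (C diminished seventh) is spelled C–E♭–G♭–B𝄫.
So we need the interval from C up to B𝄫.
7 letter names make it a seventh; at 9 semitones (a whole step narrower than major) the quality is diminished.

diminished 7th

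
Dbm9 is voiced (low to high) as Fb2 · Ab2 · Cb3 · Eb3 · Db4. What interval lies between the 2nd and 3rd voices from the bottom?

minor third

Those voices are Ab2 and Cb3.
From Ab to Cb: 3 semitones over a third = minor.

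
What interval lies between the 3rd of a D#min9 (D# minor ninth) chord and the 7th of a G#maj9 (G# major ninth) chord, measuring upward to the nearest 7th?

A1

The 3rd of D#min9 (D# minor ninth) is F#; the 7th of G#maj9 (G# major ninth) is F##.
F# up to F## is 1 semitone, a half step wider than a perfect unison, so the interval is augmented.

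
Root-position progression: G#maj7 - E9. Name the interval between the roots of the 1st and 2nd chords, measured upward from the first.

The roots are G# and E.
From G# to E: 8 semitones over a sixth = minor.

minor sixth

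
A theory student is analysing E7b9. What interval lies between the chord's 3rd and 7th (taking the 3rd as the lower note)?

diminished fifth

E7b9 (E dominant seventh flat nine) is spelled E, G#, B, D, F.
3rd = G#; 7th = D.
G# up to D is 6 semitones, a half step narrower than a perfect fifth, so the interval is diminished.
That tritone between 3rd and 7th is what gives the dominant seventh its pull toward resolution.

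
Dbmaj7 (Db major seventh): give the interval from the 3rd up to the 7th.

Spelling the chord: Db-F-Ab-C.
That puts F below C.
From F to C is 7 semitones, exactly the perfect fifth.

perfect 5th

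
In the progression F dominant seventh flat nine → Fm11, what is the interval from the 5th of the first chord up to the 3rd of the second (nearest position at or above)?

minor sixth

The 5th of F dominant seventh flat nine is C; the 3rd of Fm11 is Ab.
C up to Ab is 8 semitones, a half step narrower than a major sixth, so the interval is minor.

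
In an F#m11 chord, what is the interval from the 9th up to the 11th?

F#m11 is spelled F#-A-C#-E-G#-B.
9th = G#; 11th = B.
From G# to B: 3 semitones over a third = minor.

minor third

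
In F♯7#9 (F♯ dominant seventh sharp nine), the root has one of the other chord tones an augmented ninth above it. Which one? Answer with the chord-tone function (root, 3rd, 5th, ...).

The chord tones of F♯ dominant seventh sharp nine are F♯-A♯-C♯-E-G𝄪.
The root is F♯. An augmented ninth above F♯ is G𝄪.
G𝄪 is the chord's 9th.

9th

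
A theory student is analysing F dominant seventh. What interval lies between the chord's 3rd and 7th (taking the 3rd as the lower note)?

d5

F7 (F dominant seventh) is spelled F, A, C, E♭.
3rd = A; 7th = E♭.
A up to E♭ is 6 semitones, a half step narrower than a perfect fifth, so the interval is diminished.
That tritone between 3rd and 7th is what gives the dominant seventh its pull toward resolution.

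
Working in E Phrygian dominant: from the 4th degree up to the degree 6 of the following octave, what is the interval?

E phrygian dominant: E F G♯ A B C D.
The 4th degree is A and the 6th scale degree (up an octave) is C.
10 letter names make it a tenth; at 15 semitones (a half step narrower than major) the quality is minor.

m10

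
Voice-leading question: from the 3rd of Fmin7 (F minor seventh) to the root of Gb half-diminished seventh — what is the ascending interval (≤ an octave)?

The 3rd of Fmin7 (F minor seventh) is Ab; the root of Gb half-diminished seventh is Gb.
Ab up to Gb is 10 semitones, a half step narrower than a major seventh, so the interval is minor.

minor seventh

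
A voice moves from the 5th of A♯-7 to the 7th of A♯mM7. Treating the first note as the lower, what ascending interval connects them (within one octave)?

The 5th of A♯-7 is E♯; the 7th of A♯mM7 is G𝄪.
E♯ up to G𝄪 spans 3 letter names and 4 semitones — a major third.

major third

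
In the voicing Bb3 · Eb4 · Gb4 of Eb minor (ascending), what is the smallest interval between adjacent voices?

minor 3rd

Adjacent intervals: Bb3→Eb4 = perfect fourth; Eb4→Gb4 = minor third.
The smallest is Eb4 to Gb4, a minor third (3 semitones).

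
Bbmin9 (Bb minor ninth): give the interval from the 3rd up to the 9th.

Bbm9: Bb-Db-F-Ab-C.
3rd = Db; 9th = C.
Counting 7 letters and 11 half steps from Db gives a major seventh.

major seventh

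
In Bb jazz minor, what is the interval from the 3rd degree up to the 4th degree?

M2

Spelling Bb jazz minor: Bb C Db Eb F G A.
That puts Db below Eb.
Db up to Eb spans 2 letter names and 2 semitones — a major second.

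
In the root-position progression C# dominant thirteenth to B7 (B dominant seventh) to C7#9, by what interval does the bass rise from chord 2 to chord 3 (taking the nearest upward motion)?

The roots are B and C.
B up to C is 1 semitone, a half step narrower than a major second, so the interval is minor.

minor second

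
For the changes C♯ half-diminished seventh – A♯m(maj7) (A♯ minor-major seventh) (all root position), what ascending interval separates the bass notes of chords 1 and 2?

The roots are C♯ and A♯.
Counting 6 letters and 9 half steps from C♯ gives a major sixth.

major 6th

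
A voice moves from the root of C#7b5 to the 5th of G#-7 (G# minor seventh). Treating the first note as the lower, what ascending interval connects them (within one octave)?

The root of C#7b5 is C#; the 5th of G#-7 (G# minor seventh) is D#.
From C# to D# is 2 semitones, exactly the major second.

major second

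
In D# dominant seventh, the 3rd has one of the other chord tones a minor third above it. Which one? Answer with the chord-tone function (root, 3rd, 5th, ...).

5th

Spelling the chord: D#, F##, A#, C#.
The 3rd is F##. A minor third above F## is A#.
A# is the chord's 5th.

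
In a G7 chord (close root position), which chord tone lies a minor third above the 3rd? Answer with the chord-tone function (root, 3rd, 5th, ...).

Spelling the chord: G B D F.
The 3rd is B. A minor third above B is D.
D is the chord's 5th.

5th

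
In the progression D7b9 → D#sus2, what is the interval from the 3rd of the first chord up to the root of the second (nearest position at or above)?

major sixth

D7b9 has F# as its 3rd, and D#sus2 has D# as its root.
Counting 6 letters and 9 half steps from F# gives a major sixth.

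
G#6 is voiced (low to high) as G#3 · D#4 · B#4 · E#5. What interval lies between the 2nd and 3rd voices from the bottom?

major 6th

Those voices are D#4 and B#4.
From D# to B# is 9 semitones, exactly the major sixth.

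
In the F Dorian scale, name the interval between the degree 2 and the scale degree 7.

F dorian: F G Ab Bb C D Eb.
Degree 2 = G; 7th degree = Eb.
6 letter names make it a sixth; at 8 semitones (a half step narrower than major) the quality is minor.

minor 6th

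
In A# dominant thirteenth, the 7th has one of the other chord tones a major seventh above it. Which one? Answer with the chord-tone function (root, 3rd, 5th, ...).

13th

The chord tones of A# dominant thirteenth are A#-C##-E#-G#-B#-F##.
The 7th is G#. A major seventh above G# is F##.
F## is the chord's 13th.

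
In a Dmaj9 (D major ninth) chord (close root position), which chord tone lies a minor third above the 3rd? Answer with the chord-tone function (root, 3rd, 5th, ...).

Dmaj9 (D major ninth) is spelled D F# A C# E.
The 3rd is F#. A minor third above F# is A.
A is the chord's 5th.

5th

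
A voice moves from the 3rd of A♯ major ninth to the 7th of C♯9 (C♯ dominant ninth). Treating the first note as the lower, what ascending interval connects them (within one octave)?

The 3rd of A♯ major ninth is C𝄪; the 7th of C♯9 (C♯ dominant ninth) is B.
From C𝄪 to B: 9 semitones over a seventh = diminished.

diminished seventh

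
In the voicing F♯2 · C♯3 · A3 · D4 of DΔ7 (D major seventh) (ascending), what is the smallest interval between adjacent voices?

Adjacent intervals: F♯2→C♯3 = perfect fifth; C♯3→A3 = minor sixth; A3→D4 = perfect fourth.
The smallest is A3 to D4, a perfect fourth (5 semitones).

perfect 4th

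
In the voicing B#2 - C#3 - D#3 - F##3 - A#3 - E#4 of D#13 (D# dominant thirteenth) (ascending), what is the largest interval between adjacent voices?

Adjacent intervals: B#2→C#3 = minor second; C#3→D#3 = major second; D#3→F##3 = major third; F##3→A#3 = minor third; A#3→E#4 = perfect fifth.
The largest is A#3 to E#4, a perfect fifth (7 semitones).

P5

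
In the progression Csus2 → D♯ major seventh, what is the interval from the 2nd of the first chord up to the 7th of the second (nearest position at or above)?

augmented seventh

Csus2 has D as its 2nd, and D♯ major seventh has C𝄪 as its 7th.
From D to C𝄪: 12 semitones over a seventh = augmented.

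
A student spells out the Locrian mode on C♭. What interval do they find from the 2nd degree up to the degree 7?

major sixth

C♭ locrian: C♭ D𝄫 E𝄫 F♭ G𝄫 A𝄫 B𝄫.
The 2nd degree is D𝄫 and the degree 7 is B𝄫.
Counting 6 letters and 9 half steps from D𝄫 gives a major sixth.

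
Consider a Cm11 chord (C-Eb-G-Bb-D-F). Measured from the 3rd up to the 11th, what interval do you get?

So we need the interval from Eb up to F.
Eb up to F spans 9 letter names and 14 semitones — a major ninth.

major ninth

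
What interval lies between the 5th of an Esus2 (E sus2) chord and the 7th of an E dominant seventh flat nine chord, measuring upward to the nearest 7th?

minor third

The 5th of Esus2 (E sus2) is B; the 7th of E dominant seventh flat nine is D.
From B to D: 3 semitones over a third = minor.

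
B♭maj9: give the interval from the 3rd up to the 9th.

Spelling the chord: B♭-D-F-A-C.
The 3rd is D and the 9th is C.
From D to C: 10 semitones over a seventh = minor.

minor seventh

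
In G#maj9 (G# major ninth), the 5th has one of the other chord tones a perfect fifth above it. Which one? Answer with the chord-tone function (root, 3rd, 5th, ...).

9th

G#maj9: G#–B#–D#–F##–A#.
The 5th is D#. A perfect fifth above D# is A#.
A# is the chord's 9th.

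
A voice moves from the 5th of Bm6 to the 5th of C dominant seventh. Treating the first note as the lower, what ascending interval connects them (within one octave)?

minor 2nd

Bm6 has F# as its 5th, and C dominant seventh has G as its 5th.
2 letter names make it a second; at 1 semitone (a half step narrower than major) the quality is minor.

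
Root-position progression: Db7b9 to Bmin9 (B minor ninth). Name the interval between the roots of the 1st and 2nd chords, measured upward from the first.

augmented 6th

The roots are Db and B.
Db up to B is 10 semitones, a half step wider than a major sixth, so the interval is augmented.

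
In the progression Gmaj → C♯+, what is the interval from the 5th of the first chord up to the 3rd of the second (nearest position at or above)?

augmented second

Gmaj has D as its 5th, and C♯+ has E♯ as its 3rd.
2 letter names make it a second; at 3 semitones (a half step wider than major) the quality is augmented.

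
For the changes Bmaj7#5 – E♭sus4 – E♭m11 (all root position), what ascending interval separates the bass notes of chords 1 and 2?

diminished fourth

The roots are B and E♭.
From B to E♭: 4 semitones over a fourth = diminished.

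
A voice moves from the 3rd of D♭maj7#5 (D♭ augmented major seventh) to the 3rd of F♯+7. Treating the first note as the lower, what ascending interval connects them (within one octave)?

The 3rd of D♭maj7#5 (D♭ augmented major seventh) is F; the 3rd of F♯+7 is A♯.
3 letter names make it a third; at 5 semitones (a half step wider than major) the quality is augmented.

augmented third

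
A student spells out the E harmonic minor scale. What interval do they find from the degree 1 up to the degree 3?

minor third

E harmonic minor: E F# G A B C D#.
The degree 1 is E and the 3rd scale degree is G.
From E to G: 3 semitones over a third = minor.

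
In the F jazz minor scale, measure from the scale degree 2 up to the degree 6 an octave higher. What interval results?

F melodic minor: F G Ab Bb C D E.
Scale degree 2 = G; degree 6 (up an octave) = D.
Counting 12 letters and 19 half steps from G gives a perfect twelfth.

P12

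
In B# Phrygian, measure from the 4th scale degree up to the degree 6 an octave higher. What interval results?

B# phrygian: B# C# D# E# F## G# A#.
So we need the interval from E# up to G#.
E# up to G# is 15 semitones, a half step narrower than a major tenth, so the interval is minor.

minor tenth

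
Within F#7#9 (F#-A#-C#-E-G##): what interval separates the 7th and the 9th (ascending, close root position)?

A3

That puts E below G##.
E up to G## is 5 semitones, a half step wider than a major third, so the interval is augmented.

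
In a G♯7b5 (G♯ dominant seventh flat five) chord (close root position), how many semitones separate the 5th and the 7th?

4

The chord tones of G♯7b5 are G♯–B♯–D–F♯.
D to F♯ is a major third: 4 semitones.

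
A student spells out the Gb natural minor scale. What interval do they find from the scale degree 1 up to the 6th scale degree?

minor sixth

The scale runs Gb Ab Bbb Cb Db Ebb Fb.
The scale degree 1 is Gb and the 6th scale degree is Ebb.
6 letter names make it a sixth; at 8 semitones (a half step narrower than major) the quality is minor.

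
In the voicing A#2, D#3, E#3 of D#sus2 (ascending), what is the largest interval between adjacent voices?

Adjacent intervals: A#2→D#3 = perfect fourth; D#3→E#3 = major second.
The largest is A#2 to D#3, a perfect fourth (5 semitones).

perfect fourth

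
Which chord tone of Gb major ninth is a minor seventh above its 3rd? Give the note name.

Ab

Spelling the chord: Gb-Bb-Db-F-Ab.
The 3rd is Bb. A minor seventh above Bb is Ab.
Ab is the chord's 9th.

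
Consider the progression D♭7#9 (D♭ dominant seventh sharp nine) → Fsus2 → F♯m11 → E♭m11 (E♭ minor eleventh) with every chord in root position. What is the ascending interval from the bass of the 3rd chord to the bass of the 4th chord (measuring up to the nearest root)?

d7

The roots are F♯ and E♭.
7 letter names make it a seventh; at 9 semitones (a whole step narrower than major) the quality is diminished.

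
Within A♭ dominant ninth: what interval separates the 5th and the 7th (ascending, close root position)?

Spelling the chord: A♭-C-E♭-G♭-B♭.
That puts E♭ below G♭.
3 letter names make it a third; at 3 semitones (a half step narrower than major) the quality is minor.

minor 3rd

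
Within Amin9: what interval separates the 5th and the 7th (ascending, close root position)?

A minor ninth: A–C–E–G–B.
The 5th is E and the 7th is G.
3 letter names make it a third; at 3 semitones (a half step narrower than major) the quality is minor.

m3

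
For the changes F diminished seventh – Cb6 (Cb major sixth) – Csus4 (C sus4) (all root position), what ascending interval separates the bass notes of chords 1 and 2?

diminished fifth

The roots are F and Cb.
From F to Cb: 6 semitones over a fifth = diminished.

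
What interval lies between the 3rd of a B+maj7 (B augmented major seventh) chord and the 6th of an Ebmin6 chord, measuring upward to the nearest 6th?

d7

The 3rd of B+maj7 (B augmented major seventh) is D#; the 6th of Ebmin6 is C.
D# up to C is 9 semitones, a whole step narrower than a major seventh, so the interval is diminished.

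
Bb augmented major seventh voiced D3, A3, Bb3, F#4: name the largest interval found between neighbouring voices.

Adjacent intervals: D3→A3 = perfect fifth; A3→Bb3 = minor second; Bb3→F#4 = augmented fifth.
The largest is Bb3 to F#4, an augmented fifth (8 semitones).

augmented 5th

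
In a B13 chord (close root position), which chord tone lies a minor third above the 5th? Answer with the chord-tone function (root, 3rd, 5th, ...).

7th

The chord tones of B13 are B–D♯–F♯–A–C♯–G♯.
The 5th is F♯. A minor third above F♯ is A.
A is the chord's 7th.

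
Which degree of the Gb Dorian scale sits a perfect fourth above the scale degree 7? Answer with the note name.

The scale is Gb Ab Bbb Cb Db Eb Fb.
The scale degree 7 is Fb; a perfect fourth above that is Bbb — scale degree 3.

Bbb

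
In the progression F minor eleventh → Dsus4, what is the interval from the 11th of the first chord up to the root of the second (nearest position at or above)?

major third

F minor eleventh has B♭ as its 11th, and Dsus4 has D as its root.
Counting 3 letters and 4 half steps from B♭ gives a major third.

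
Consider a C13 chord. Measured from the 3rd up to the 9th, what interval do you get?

m7

C13 is spelled C–E–G–Bb–D–A.
That puts E below D.
From E to D: 10 semitones over a seventh = minor.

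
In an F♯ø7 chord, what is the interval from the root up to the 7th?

Spelling the chord: F♯, A, C, E.
The root is F♯ and the 7th is E.
F♯ up to E is 10 semitones, a half step narrower than a major seventh, so the interval is minor.

minor seventh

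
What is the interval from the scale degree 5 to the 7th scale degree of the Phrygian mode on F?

minor 3rd

F phrygian: F Gb Ab Bb C Db Eb.
The scale degree 5 is C and the degree 7 is Eb.
C up to Eb is 3 semitones, a half step narrower than a major third, so the interval is minor.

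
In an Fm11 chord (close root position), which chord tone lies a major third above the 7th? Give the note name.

G

Fm11 (F minor eleventh) is spelled F Ab C Eb G Bb.
The 7th is Eb. A major third above Eb is G.
G is the chord's 9th.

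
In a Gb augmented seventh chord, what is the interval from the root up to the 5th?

Gbaug7 is spelled Gb Bb D Fb.
That puts Gb below D.
5 letter names make it a fifth; at 8 semitones (a half step wider than perfect) the quality is augmented.

augmented fifth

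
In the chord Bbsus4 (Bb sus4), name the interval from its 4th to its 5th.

major second

Spelling the chord: Bb, Eb, F.
The 4th is Eb and the 5th is F.
Eb up to F spans 2 letter names and 2 semitones — a major second.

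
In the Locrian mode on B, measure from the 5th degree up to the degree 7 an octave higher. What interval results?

major tenth

The scale runs B C D E F G A.
The 5th degree is F and the 7th scale degree (up an octave) is A.
Counting 10 letters and 16 half steps from F gives a major tenth.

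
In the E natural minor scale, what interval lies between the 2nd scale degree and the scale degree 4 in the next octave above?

E natural minor: E F♯ G A B C D.
So we need the interval from F♯ up to A.
From F♯ to A: 15 semitones over a tenth = minor.

minor 10th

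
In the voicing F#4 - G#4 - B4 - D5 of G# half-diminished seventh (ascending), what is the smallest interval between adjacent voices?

Adjacent intervals: F#4→G#4 = major second; G#4→B4 = minor third; B4→D5 = minor third.
The smallest is F#4 to G#4, a major second (2 semitones).

major 2nd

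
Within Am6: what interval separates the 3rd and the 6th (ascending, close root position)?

A minor sixth is spelled A, C, E, F#.
3rd = C; 6th = F#.
From C to F#: 6 semitones over a fourth = augmented.

A4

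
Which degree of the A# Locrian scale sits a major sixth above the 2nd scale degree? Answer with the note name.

The scale is A# B C# D# E F# G#.
The 2nd scale degree is B; a major sixth above that is G# — scale degree 7.

G#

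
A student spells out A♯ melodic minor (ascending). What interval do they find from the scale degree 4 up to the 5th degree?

The scale runs A♯ B♯ C♯ D♯ E♯ F𝄪 G𝄪.
The scale degree 4 is D♯ and the 5th degree is E♯.
From D♯ to E♯ is 2 semitones, exactly the major second.

major second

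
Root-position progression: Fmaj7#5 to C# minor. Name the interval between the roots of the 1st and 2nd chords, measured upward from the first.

augmented 5th

The roots are F and C#.
From F to C#: 8 semitones over a fifth = augmented.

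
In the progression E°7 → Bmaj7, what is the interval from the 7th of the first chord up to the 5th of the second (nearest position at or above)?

E°7 has Db as its 7th, and Bmaj7 has F# as its 5th.
3 letter names make it a third; at 5 semitones (a half step wider than major) the quality is augmented.

augmented third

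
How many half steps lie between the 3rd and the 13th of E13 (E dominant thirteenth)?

Spelling the chord: E, G#, B, D, F#, C#.
G# to C# is a perfect eleventh: 17 semitones.

17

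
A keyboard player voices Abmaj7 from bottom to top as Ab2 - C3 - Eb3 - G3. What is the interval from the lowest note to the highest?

M7

The outer voices are Ab2 and G3.
From Ab to G is 11 semitones, exactly the major seventh.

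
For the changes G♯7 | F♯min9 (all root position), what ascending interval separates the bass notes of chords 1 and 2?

minor seventh

The roots are G♯ and F♯.
7 letter names make it a seventh; at 10 semitones (a half step narrower than major) the quality is minor.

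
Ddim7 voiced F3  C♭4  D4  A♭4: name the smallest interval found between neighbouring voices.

Adjacent intervals: F3→C♭4 = diminished fifth; C♭4→D4 = augmented second; D4→A♭4 = diminished fifth.
The smallest is C♭4 to D4, an augmented second (3 semitones).

augmented second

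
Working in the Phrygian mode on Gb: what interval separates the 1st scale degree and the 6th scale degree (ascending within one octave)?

minor sixth

The scale runs Gb Abb Bbb Cb Db Ebb Fb.
The 1st scale degree is Gb and the 6th scale degree is Ebb.
6 letter names make it a sixth; at 8 semitones (a half step narrower than major) the quality is minor.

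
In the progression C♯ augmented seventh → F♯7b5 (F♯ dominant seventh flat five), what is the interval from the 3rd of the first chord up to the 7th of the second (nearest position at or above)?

The 3rd of C♯ augmented seventh is E♯; the 7th of F♯7b5 (F♯ dominant seventh flat five) is E.
From E♯ to E: 11 semitones over an octave = diminished.

diminished octave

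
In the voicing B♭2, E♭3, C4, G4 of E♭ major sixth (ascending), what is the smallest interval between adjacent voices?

Adjacent intervals: B♭2→E♭3 = perfect fourth; E♭3→C4 = major sixth; C4→G4 = perfect fifth.
The smallest is B♭2 to E♭3, a perfect fourth (5 semitones).

P4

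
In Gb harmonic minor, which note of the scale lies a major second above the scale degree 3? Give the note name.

Cb

The scale is Gb Ab Bbb Cb Db Ebb F.
The scale degree 3 is Bbb; a major second above that is Cb — scale degree 4.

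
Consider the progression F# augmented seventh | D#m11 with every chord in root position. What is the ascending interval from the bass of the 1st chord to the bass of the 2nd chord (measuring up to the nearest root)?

major sixth

The roots are F# and D#.
Counting 6 letters and 9 half steps from F# gives a major sixth.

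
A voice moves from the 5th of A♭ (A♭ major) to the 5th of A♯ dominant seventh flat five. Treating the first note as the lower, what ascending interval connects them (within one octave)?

The 5th of A♭ (A♭ major) is E♭; the 5th of A♯ dominant seventh flat five is E.
1 letter names make it a unison; at 1 semitone (a half step wider than perfect) the quality is augmented.

A1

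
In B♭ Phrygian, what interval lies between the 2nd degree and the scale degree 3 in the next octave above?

B♭ phrygian: B♭ C♭ D♭ E♭ F G♭ A♭.
That puts C♭ below D♭.
Counting 9 letters and 14 half steps from C♭ gives a major ninth.

major ninth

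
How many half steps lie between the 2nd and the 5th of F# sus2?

5

F#sus2: F#, G#, C#.
G# to C# is a perfect fourth: 5 semitones.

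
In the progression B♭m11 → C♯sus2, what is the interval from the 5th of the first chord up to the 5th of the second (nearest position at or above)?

augmented 2nd

The 5th of B♭m11 is F; the 5th of C♯sus2 is G♯.
From F to G♯: 3 semitones over a second = augmented.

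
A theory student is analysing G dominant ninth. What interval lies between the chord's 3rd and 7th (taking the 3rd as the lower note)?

G dominant ninth is spelled G-B-D-F-A.
So we need the interval from B up to F.
B up to F is 6 semitones, a half step narrower than a perfect fifth, so the interval is diminished.
This 3–7 tritone is the characteristic tension at the heart of the dominant sound.

diminished fifth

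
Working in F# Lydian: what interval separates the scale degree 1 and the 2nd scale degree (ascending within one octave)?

Spelling F# Lydian: F# G# A# B# C# D# E#.
The scale degree 1 is F# and the scale degree 2 is G#.
F# up to G# spans 2 letter names and 2 semitones — a major second.

major second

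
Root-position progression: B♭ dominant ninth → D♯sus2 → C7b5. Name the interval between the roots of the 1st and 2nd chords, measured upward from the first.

augmented third

The roots are B♭ and D♯.
B♭ up to D♯ is 5 semitones, a half step wider than a major third, so the interval is augmented.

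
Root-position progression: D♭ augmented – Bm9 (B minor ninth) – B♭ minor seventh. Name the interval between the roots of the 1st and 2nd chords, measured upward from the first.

augmented 6th

The roots are D♭ and B.
From D♭ to B: 10 semitones over a sixth = augmented.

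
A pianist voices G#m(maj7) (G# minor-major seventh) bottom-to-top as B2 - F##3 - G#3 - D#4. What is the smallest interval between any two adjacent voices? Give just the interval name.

Adjacent intervals: B2→F##3 = augmented fifth; F##3→G#3 = minor second; G#3→D#4 = perfect fifth.
The smallest is F##3 to G#3, a minor second (1 semitone).

minor second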